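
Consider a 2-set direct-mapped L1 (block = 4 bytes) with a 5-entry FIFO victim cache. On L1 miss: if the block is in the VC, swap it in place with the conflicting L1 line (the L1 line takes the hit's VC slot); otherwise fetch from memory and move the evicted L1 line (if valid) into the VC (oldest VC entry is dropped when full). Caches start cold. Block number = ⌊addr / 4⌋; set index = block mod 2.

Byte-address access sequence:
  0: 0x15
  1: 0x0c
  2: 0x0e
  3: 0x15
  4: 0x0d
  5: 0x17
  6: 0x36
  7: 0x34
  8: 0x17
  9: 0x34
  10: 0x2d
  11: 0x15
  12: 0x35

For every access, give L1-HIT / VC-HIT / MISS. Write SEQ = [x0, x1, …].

0: 0x15 (blk 5, set 1) → MISS  vc=[]
1: 0xc (blk 3, set 1) → MISS  vc=[5]
2: 0xe (blk 3, set 1) → L1-HIT  vc=[5]
3: 0x15 (blk 5, set 1) → VC-HIT  vc=[3]
4: 0xd (blk 3, set 1) → VC-HIT  vc=[5]
5: 0x17 (blk 5, set 1) → VC-HIT  vc=[3]
6: 0x36 (blk 13, set 1) → MISS  vc=[3, 5]
7: 0x34 (blk 13, set 1) → L1-HIT  vc=[3, 5]
8: 0x17 (blk 5, set 1) → VC-HIT  vc=[3, 13]
9: 0x34 (blk 13, set 1) → VC-HIT  vc=[3, 5]
10: 0x2d (blk 11, set 1) → MISS  vc=[3, 5, 13]
11: 0x15 (blk 5, set 1) → VC-HIT  vc=[3, 11, 13]
12: 0x35 (blk 13, set 1) → VC-HIT  vc=[3, 11, 5]

SEQ = [MISS, MISS, L1-HIT, VC-HIT, VC-HIT, VC-HIT, MISS, L1-HIT, VC-HIT, VC-HIT, MISS, VC-HIT, VC-HIT]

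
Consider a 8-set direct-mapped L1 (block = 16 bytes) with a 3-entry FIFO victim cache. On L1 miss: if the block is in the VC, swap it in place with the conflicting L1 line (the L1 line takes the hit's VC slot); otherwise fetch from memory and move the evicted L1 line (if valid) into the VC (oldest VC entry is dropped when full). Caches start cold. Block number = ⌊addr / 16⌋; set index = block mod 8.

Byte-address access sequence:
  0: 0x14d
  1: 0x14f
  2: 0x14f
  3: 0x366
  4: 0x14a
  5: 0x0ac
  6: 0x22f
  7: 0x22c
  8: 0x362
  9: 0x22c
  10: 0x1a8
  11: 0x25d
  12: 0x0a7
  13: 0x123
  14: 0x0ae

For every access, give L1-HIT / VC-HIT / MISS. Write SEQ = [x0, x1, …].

SEQ = [MISS, L1-HIT, L1-HIT, MISS, L1-HIT, MISS, MISS, L1-HIT, L1-HIT, L1-HIT, MISS, MISS, VC-HIT, MISS, VC-HIT]

#0 0x14d→b20/s4 MISS; vc=[]
#1 0x14f→b20/s4 L1-HIT; vc=[]
#2 0x14f→b20/s4 L1-HIT; vc=[]
#3 0x366→b54/s6 MISS; vc=[]
#4 0x14a→b20/s4 L1-HIT; vc=[]
#5 0xac→b10/s2 MISS; vc=[]
#6 0x22f→b34/s2 MISS; vc=[10]
#7 0x22c→b34/s2 L1-HIT; vc=[10]
#8 0x362→b54/s6 L1-HIT; vc=[10]
#9 0x22c→b34/s2 L1-HIT; vc=[10]
#10 0x1a8→b26/s2 MISS; vc=[10,34]
#11 0x25d→b37/s5 MISS; vc=[10,34]
#12 0xa7→b10/s2 VC-HIT; vc=[26,34]
#13 0x123→b18/s2 MISS; vc=[26,34,10]
#14 0xae→b10/s2 VC-HIT; vc=[26,34,18]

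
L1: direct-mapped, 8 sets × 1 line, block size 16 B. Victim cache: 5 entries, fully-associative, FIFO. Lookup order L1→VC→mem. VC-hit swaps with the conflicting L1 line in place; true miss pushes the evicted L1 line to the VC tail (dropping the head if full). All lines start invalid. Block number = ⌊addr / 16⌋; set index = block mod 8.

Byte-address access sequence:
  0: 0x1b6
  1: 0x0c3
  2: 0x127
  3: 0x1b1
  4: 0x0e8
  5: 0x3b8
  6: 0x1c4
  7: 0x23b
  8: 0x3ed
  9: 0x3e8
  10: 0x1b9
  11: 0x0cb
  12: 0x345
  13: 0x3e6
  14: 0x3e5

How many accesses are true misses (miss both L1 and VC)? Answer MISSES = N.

MISSES = 9

  [0] addr=0x1b6 blk=27 s=3: MISS | VC []
  [1] addr=0xc3 blk=12 s=4: MISS | VC []
  [2] addr=0x127 blk=18 s=2: MISS | VC []
  [3] addr=0x1b1 blk=27 s=3: L1-HIT | VC []
  [4] addr=0xe8 blk=14 s=6: MISS | VC []
  [5] addr=0x3b8 blk=59 s=3: MISS | VC [27]
  [6] addr=0x1c4 blk=28 s=4: MISS | VC [27, 12]
  [7] addr=0x23b blk=35 s=3: MISS | VC [27, 12, 59]
  [8] addr=0x3ed blk=62 s=6: MISS | VC [27, 12, 59, 14]
  [9] addr=0x3e8 blk=62 s=6: L1-HIT | VC [27, 12, 59, 14]
  [10] addr=0x1b9 blk=27 s=3: VC-HIT | VC [35, 12, 59, 14]
  [11] addr=0xcb blk=12 s=4: VC-HIT | VC [35, 28, 59, 14]
  [12] addr=0x345 blk=52 s=4: MISS | VC [35, 28, 59, 14, 12]
  [13] addr=0x3e6 blk=62 s=6: L1-HIT | VC [35, 28, 59, 14, 12]
  [14] addr=0x3e5 blk=62 s=6: L1-HIT | VC [35, 28, 59, 14, 12]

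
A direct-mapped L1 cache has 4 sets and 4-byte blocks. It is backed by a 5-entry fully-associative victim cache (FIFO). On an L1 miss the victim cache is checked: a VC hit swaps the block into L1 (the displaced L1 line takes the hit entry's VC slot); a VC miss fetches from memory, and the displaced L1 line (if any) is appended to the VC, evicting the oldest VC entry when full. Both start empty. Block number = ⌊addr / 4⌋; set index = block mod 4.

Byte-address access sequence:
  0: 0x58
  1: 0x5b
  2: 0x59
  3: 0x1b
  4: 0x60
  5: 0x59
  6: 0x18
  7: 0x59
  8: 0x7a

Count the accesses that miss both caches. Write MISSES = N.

#0 0x58→b22/s2 MISS; vc=[]
#1 0x5b→b22/s2 L1-HIT; vc=[]
#2 0x59→b22/s2 L1-HIT; vc=[]
#3 0x1b→b6/s2 MISS; vc=[22]
#4 0x60→b24/s0 MISS; vc=[22]
#5 0x59→b22/s2 VC-HIT; vc=[6]
#6 0x18→b6/s2 VC-HIT; vc=[22]
#7 0x59→b22/s2 VC-HIT; vc=[6]
#8 0x7a→b30/s2 MISS; vc=[6,22]

MISSES = 4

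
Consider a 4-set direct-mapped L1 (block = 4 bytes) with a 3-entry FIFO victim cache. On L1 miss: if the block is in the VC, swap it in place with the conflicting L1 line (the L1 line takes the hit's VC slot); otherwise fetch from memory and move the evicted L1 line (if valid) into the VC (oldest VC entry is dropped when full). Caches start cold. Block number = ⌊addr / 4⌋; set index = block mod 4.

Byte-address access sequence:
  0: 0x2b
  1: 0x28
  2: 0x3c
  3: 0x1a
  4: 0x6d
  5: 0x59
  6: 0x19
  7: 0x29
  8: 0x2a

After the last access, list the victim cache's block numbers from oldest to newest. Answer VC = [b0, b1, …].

VC = [6, 15, 22]

  [0] addr=0x2b blk=10 s=2: MISS | VC []
  [1] addr=0x28 blk=10 s=2: L1-HIT | VC []
  [2] addr=0x3c blk=15 s=3: MISS | VC []
  [3] addr=0x1a blk=6 s=2: MISS | VC [10]
  [4] addr=0x6d blk=27 s=3: MISS | VC [10, 15]
  [5] addr=0x59 blk=22 s=2: MISS | VC [10, 15, 6]
  [6] addr=0x19 blk=6 s=2: VC-HIT | VC [10, 15, 22]
  [7] addr=0x29 blk=10 s=2: VC-HIT | VC [6, 15, 22]
  [8] addr=0x2a blk=10 s=2: L1-HIT | VC [6, 15, 22]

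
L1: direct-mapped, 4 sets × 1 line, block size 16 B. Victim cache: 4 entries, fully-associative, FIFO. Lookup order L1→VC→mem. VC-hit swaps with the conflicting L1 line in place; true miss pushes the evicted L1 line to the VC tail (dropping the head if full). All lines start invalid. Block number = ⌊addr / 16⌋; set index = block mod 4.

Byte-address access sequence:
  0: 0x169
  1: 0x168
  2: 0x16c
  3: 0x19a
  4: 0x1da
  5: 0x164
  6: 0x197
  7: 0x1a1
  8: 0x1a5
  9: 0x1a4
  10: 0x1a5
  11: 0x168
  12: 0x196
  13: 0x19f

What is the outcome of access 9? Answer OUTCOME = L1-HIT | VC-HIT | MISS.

OUTCOME = L1-HIT

  [0] addr=0x169 blk=22 s=2: MISS | VC []
  [1] addr=0x168 blk=22 s=2: L1-HIT | VC []
  [2] addr=0x16c blk=22 s=2: L1-HIT | VC []
  [3] addr=0x19a blk=25 s=1: MISS | VC []
  [4] addr=0x1da blk=29 s=1: MISS | VC [25]
  [5] addr=0x164 blk=22 s=2: L1-HIT | VC [25]
  [6] addr=0x197 blk=25 s=1: VC-HIT | VC [29]
  [7] addr=0x1a1 blk=26 s=2: MISS | VC [29, 22]
  [8] addr=0x1a5 blk=26 s=2: L1-HIT | VC [29, 22]
  [9] addr=0x1a4 blk=26 s=2: L1-HIT | VC [29, 22]
  [10] addr=0x1a5 blk=26 s=2: L1-HIT | VC [29, 22]
  [11] addr=0x168 blk=22 s=2: VC-HIT | VC [29, 26]
  [12] addr=0x196 blk=25 s=1: L1-HIT | VC [29, 26]
  [13] addr=0x19f blk=25 s=1: L1-HIT | VC [29, 26]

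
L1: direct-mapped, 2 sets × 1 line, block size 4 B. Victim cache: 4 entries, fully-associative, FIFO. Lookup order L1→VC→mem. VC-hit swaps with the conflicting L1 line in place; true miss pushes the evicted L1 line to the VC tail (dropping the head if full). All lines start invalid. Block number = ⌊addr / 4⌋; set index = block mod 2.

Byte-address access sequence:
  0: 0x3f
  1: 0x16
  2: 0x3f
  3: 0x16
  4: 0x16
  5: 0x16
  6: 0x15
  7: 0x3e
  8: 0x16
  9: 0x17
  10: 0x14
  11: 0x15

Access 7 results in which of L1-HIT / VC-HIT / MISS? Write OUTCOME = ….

#0 0x3f→b15/s1 MISS; vc=[]
#1 0x16→b5/s1 MISS; vc=[15]
#2 0x3f→b15/s1 VC-HIT; vc=[5]
#3 0x16→b5/s1 VC-HIT; vc=[15]
#4 0x16→b5/s1 L1-HIT; vc=[15]
#5 0x16→b5/s1 L1-HIT; vc=[15]
#6 0x15→b5/s1 L1-HIT; vc=[15]
#7 0x3e→b15/s1 VC-HIT; vc=[5]
#8 0x16→b5/s1 VC-HIT; vc=[15]
#9 0x17→b5/s1 L1-HIT; vc=[15]
#10 0x14→b5/s1 L1-HIT; vc=[15]
#11 0x15→b5/s1 L1-HIT; vc=[15]

OUTCOME = VC-HIT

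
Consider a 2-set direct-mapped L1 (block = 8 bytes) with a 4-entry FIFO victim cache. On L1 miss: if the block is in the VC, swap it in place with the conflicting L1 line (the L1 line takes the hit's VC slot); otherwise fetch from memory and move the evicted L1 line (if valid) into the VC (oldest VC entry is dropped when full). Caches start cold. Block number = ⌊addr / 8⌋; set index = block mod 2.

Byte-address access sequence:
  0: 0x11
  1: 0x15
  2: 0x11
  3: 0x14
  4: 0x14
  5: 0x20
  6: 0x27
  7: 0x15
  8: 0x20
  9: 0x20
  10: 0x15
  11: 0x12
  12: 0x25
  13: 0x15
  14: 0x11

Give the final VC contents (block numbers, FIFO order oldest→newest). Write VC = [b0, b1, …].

VC = [4]

0: 0x11 (blk 2, set 0) → MISS  vc=[]
1: 0x15 (blk 2, set 0) → L1-HIT  vc=[]
2: 0x11 (blk 2, set 0) → L1-HIT  vc=[]
3: 0x14 (blk 2, set 0) → L1-HIT  vc=[]
4: 0x14 (blk 2, set 0) → L1-HIT  vc=[]
5: 0x20 (blk 4, set 0) → MISS  vc=[2]
6: 0x27 (blk 4, set 0) → L1-HIT  vc=[2]
7: 0x15 (blk 2, set 0) → VC-HIT  vc=[4]
8: 0x20 (blk 4, set 0) → VC-HIT  vc=[2]
9: 0x20 (blk 4, set 0) → L1-HIT  vc=[2]
10: 0x15 (blk 2, set 0) → VC-HIT  vc=[4]
11: 0x12 (blk 2, set 0) → L1-HIT  vc=[4]
12: 0x25 (blk 4, set 0) → VC-HIT  vc=[2]
13: 0x15 (blk 2, set 0) → VC-HIT  vc=[4]
14: 0x11 (blk 2, set 0) → L1-HIT  vc=[4]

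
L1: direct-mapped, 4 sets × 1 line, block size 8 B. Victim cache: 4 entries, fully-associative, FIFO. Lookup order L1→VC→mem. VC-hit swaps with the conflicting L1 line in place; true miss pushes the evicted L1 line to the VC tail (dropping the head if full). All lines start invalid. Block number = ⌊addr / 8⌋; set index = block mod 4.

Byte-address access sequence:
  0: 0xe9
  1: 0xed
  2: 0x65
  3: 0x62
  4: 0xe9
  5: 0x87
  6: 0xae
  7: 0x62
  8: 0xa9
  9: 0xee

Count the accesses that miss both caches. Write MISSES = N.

MISSES = 4

  [0] addr=0xe9 blk=29 s=1: MISS | VC []
  [1] addr=0xed blk=29 s=1: L1-HIT | VC []
  [2] addr=0x65 blk=12 s=0: MISS | VC []
  [3] addr=0x62 blk=12 s=0: L1-HIT | VC []
  [4] addr=0xe9 blk=29 s=1: L1-HIT | VC []
  [5] addr=0x87 blk=16 s=0: MISS | VC [12]
  [6] addr=0xae blk=21 s=1: MISS | VC [12, 29]
  [7] addr=0x62 blk=12 s=0: VC-HIT | VC [16, 29]
  [8] addr=0xa9 blk=21 s=1: L1-HIT | VC [16, 29]
  [9] addr=0xee blk=29 s=1: VC-HIT | VC [16, 21]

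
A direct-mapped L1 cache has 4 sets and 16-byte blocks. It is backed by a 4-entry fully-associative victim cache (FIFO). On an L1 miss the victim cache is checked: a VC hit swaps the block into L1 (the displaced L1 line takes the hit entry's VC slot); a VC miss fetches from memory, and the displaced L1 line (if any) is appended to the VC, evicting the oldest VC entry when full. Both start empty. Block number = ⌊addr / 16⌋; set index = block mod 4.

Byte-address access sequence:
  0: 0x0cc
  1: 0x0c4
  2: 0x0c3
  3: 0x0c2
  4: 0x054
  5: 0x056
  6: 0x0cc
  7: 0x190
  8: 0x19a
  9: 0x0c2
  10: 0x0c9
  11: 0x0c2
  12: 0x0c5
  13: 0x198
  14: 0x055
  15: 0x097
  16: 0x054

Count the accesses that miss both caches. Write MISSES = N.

0: 0xcc (blk 12, set 0) → MISS  vc=[]
1: 0xc4 (blk 12, set 0) → L1-HIT  vc=[]
2: 0xc3 (blk 12, set 0) → L1-HIT  vc=[]
3: 0xc2 (blk 12, set 0) → L1-HIT  vc=[]
4: 0x54 (blk 5, set 1) → MISS  vc=[]
5: 0x56 (blk 5, set 1) → L1-HIT  vc=[]
6: 0xcc (blk 12, set 0) → L1-HIT  vc=[]
7: 0x190 (blk 25, set 1) → MISS  vc=[5]
8: 0x19a (blk 25, set 1) → L1-HIT  vc=[5]
9: 0xc2 (blk 12, set 0) → L1-HIT  vc=[5]
10: 0xc9 (blk 12, set 0) → L1-HIT  vc=[5]
11: 0xc2 (blk 12, set 0) → L1-HIT  vc=[5]
12: 0xc5 (blk 12, set 0) → L1-HIT  vc=[5]
13: 0x198 (blk 25, set 1) → L1-HIT  vc=[5]
14: 0x55 (blk 5, set 1) → VC-HIT  vc=[25]
15: 0x97 (blk 9, set 1) → MISS  vc=[25, 5]
16: 0x54 (blk 5, set 1) → VC-HIT  vc=[25, 9]

MISSES = 4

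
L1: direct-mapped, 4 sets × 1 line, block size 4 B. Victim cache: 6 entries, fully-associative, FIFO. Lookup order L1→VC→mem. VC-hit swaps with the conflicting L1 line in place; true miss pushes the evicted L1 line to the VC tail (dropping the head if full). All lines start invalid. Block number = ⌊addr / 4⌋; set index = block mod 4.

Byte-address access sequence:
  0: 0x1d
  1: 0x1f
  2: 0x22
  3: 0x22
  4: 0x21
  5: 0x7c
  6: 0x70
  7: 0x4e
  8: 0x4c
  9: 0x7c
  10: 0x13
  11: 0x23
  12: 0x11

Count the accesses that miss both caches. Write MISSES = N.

MISSES = 6

0: 0x1d (blk 7, set 3) → MISS  vc=[]
1: 0x1f (blk 7, set 3) → L1-HIT  vc=[]
2: 0x22 (blk 8, set 0) → MISS  vc=[]
3: 0x22 (blk 8, set 0) → L1-HIT  vc=[]
4: 0x21 (blk 8, set 0) → L1-HIT  vc=[]
5: 0x7c (blk 31, set 3) → MISS  vc=[7]
6: 0x70 (blk 28, set 0) → MISS  vc=[7, 8]
7: 0x4e (blk 19, set 3) → MISS  vc=[7, 8, 31]
8: 0x4c (blk 19, set 3) → L1-HIT  vc=[7, 8, 31]
9: 0x7c (blk 31, set 3) → VC-HIT  vc=[7, 8, 19]
10: 0x13 (blk 4, set 0) → MISS  vc=[7, 8, 19, 28]
11: 0x23 (blk 8, set 0) → VC-HIT  vc=[7, 4, 19, 28]
12: 0x11 (blk 4, set 0) → VC-HIT  vc=[7, 8, 19, 28]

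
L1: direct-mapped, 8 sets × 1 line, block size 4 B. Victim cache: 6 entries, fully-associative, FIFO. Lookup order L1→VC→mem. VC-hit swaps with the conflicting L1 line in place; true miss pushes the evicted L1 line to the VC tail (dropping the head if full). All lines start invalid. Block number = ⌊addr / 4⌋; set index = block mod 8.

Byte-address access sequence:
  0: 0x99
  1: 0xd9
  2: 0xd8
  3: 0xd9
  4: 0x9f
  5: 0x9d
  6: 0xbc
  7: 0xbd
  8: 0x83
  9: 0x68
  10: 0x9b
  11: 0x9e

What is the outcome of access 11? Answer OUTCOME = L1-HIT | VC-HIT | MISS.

OUTCOME = VC-HIT

0: 0x99 (blk 38, set 6) → MISS  vc=[]
1: 0xd9 (blk 54, set 6) → MISS  vc=[38]
2: 0xd8 (blk 54, set 6) → L1-HIT  vc=[38]
3: 0xd9 (blk 54, set 6) → L1-HIT  vc=[38]
4: 0x9f (blk 39, set 7) → MISS  vc=[38]
5: 0x9d (blk 39, set 7) → L1-HIT  vc=[38]
6: 0xbc (blk 47, set 7) → MISS  vc=[38, 39]
7: 0xbd (blk 47, set 7) → L1-HIT  vc=[38, 39]
8: 0x83 (blk 32, set 0) → MISS  vc=[38, 39]
9: 0x68 (blk 26, set 2) → MISS  vc=[38, 39]
10: 0x9b (blk 38, set 6) → VC-HIT  vc=[54, 39]
11: 0x9e (blk 39, set 7) → VC-HIT  vc=[54, 47]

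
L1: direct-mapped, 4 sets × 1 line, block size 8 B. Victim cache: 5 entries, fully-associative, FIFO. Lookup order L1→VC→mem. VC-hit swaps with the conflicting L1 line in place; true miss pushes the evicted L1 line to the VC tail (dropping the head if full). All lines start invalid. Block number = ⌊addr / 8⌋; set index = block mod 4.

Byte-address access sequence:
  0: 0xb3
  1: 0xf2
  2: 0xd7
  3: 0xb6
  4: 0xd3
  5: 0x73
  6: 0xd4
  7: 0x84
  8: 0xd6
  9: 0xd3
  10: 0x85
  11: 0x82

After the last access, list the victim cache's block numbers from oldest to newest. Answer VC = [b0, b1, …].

VC = [22, 30, 14]

0: 0xb3 (blk 22, set 2) → MISS  vc=[]
1: 0xf2 (blk 30, set 2) → MISS  vc=[22]
2: 0xd7 (blk 26, set 2) → MISS  vc=[22, 30]
3: 0xb6 (blk 22, set 2) → VC-HIT  vc=[26, 30]
4: 0xd3 (blk 26, set 2) → VC-HIT  vc=[22, 30]
5: 0x73 (blk 14, set 2) → MISS  vc=[22, 30, 26]
6: 0xd4 (blk 26, set 2) → VC-HIT  vc=[22, 30, 14]
7: 0x84 (blk 16, set 0) → MISS  vc=[22, 30, 14]
8: 0xd6 (blk 26, set 2) → L1-HIT  vc=[22, 30, 14]
9: 0xd3 (blk 26, set 2) → L1-HIT  vc=[22, 30, 14]
10: 0x85 (blk 16, set 0) → L1-HIT  vc=[22, 30, 14]
11: 0x82 (blk 16, set 0) → L1-HIT  vc=[22, 30, 14]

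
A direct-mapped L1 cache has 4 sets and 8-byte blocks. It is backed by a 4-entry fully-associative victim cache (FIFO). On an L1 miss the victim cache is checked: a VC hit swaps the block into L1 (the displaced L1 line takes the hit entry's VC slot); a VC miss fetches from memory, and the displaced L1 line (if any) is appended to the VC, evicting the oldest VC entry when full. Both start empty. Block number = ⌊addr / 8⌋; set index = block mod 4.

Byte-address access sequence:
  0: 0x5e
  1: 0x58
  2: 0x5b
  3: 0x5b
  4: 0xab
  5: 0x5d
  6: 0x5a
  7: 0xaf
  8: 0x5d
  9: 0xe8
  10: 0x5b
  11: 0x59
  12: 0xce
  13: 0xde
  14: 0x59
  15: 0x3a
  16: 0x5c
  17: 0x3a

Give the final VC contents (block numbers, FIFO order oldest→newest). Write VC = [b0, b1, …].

VC = [21, 29, 27, 11]

0: 0x5e (blk 11, set 3) → MISS  vc=[]
1: 0x58 (blk 11, set 3) → L1-HIT  vc=[]
2: 0x5b (blk 11, set 3) → L1-HIT  vc=[]
3: 0x5b (blk 11, set 3) → L1-HIT  vc=[]
4: 0xab (blk 21, set 1) → MISS  vc=[]
5: 0x5d (blk 11, set 3) → L1-HIT  vc=[]
6: 0x5a (blk 11, set 3) → L1-HIT  vc=[]
7: 0xaf (blk 21, set 1) → L1-HIT  vc=[]
8: 0x5d (blk 11, set 3) → L1-HIT  vc=[]
9: 0xe8 (blk 29, set 1) → MISS  vc=[21]
10: 0x5b (blk 11, set 3) → L1-HIT  vc=[21]
11: 0x59 (blk 11, set 3) → L1-HIT  vc=[21]
12: 0xce (blk 25, set 1) → MISS  vc=[21, 29]
13: 0xde (blk 27, set 3) → MISS  vc=[21, 29, 11]
14: 0x59 (blk 11, set 3) → VC-HIT  vc=[21, 29, 27]
15: 0x3a (blk 7, set 3) → MISS  vc=[21, 29, 27, 11]
16: 0x5c (blk 11, set 3) → VC-HIT  vc=[21, 29, 27, 7]
17: 0x3a (blk 7, set 3) → VC-HIT  vc=[21, 29, 27, 11]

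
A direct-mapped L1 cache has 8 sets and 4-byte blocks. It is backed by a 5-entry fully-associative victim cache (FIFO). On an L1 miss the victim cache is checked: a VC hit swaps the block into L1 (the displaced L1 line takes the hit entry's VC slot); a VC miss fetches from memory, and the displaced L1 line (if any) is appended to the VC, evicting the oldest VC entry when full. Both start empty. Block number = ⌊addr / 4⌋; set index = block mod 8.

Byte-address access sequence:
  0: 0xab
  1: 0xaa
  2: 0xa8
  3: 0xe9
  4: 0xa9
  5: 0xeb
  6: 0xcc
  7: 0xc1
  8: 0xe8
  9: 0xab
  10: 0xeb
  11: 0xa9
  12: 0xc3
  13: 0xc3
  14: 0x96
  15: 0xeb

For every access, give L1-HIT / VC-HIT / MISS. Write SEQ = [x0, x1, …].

SEQ = [MISS, L1-HIT, L1-HIT, MISS, VC-HIT, VC-HIT, MISS, MISS, L1-HIT, VC-HIT, VC-HIT, VC-HIT, L1-HIT, L1-HIT, MISS, VC-HIT]

0: 0xab (blk 42, set 2) → MISS  vc=[]
1: 0xaa (blk 42, set 2) → L1-HIT  vc=[]
2: 0xa8 (blk 42, set 2) → L1-HIT  vc=[]
3: 0xe9 (blk 58, set 2) → MISS  vc=[42]
4: 0xa9 (blk 42, set 2) → VC-HIT  vc=[58]
5: 0xeb (blk 58, set 2) → VC-HIT  vc=[42]
6: 0xcc (blk 51, set 3) → MISS  vc=[42]
7: 0xc1 (blk 48, set 0) → MISS  vc=[42]
8: 0xe8 (blk 58, set 2) → L1-HIT  vc=[42]
9: 0xab (blk 42, set 2) → VC-HIT  vc=[58]
10: 0xeb (blk 58, set 2) → VC-HIT  vc=[42]
11: 0xa9 (blk 42, set 2) → VC-HIT  vc=[58]
12: 0xc3 (blk 48, set 0) → L1-HIT  vc=[58]
13: 0xc3 (blk 48, set 0) → L1-HIT  vc=[58]
14: 0x96 (blk 37, set 5) → MISS  vc=[58]
15: 0xeb (blk 58, set 2) → VC-HIT  vc=[42]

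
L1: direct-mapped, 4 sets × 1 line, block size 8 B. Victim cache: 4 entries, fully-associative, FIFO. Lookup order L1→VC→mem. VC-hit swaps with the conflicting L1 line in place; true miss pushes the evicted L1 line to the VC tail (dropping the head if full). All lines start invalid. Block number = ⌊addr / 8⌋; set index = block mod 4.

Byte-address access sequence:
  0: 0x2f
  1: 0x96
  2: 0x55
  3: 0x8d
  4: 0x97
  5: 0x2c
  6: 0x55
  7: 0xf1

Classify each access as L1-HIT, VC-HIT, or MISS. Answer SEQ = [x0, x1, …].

0: 0x2f (blk 5, set 1) → MISS  vc=[]
1: 0x96 (blk 18, set 2) → MISS  vc=[]
2: 0x55 (blk 10, set 2) → MISS  vc=[18]
3: 0x8d (blk 17, set 1) → MISS  vc=[18, 5]
4: 0x97 (blk 18, set 2) → VC-HIT  vc=[10, 5]
5: 0x2c (blk 5, set 1) → VC-HIT  vc=[10, 17]
6: 0x55 (blk 10, set 2) → VC-HIT  vc=[18, 17]
7: 0xf1 (blk 30, set 2) → MISS  vc=[18, 17, 10]

SEQ = [MISS, MISS, MISS, MISS, VC-HIT, VC-HIT, VC-HIT, MISS]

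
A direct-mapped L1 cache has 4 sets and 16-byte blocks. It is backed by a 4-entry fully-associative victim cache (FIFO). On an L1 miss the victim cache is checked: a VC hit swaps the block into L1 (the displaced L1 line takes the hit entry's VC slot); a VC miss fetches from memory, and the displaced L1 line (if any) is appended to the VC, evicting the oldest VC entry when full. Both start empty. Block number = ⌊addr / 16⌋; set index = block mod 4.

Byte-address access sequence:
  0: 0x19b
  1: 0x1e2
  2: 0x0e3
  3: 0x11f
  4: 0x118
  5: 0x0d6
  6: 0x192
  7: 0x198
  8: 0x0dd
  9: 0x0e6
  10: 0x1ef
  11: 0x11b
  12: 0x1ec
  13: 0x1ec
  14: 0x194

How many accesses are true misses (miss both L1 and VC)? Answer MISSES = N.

MISSES = 5

#0 0x19b→b25/s1 MISS; vc=[]
#1 0x1e2→b30/s2 MISS; vc=[]
#2 0xe3→b14/s2 MISS; vc=[30]
#3 0x11f→b17/s1 MISS; vc=[30,25]
#4 0x118→b17/s1 L1-HIT; vc=[30,25]
#5 0xd6→b13/s1 MISS; vc=[30,25,17]
#6 0x192→b25/s1 VC-HIT; vc=[30,13,17]
#7 0x198→b25/s1 L1-HIT; vc=[30,13,17]
#8 0xdd→b13/s1 VC-HIT; vc=[30,25,17]
#9 0xe6→b14/s2 L1-HIT; vc=[30,25,17]
#10 0x1ef→b30/s2 VC-HIT; vc=[14,25,17]
#11 0x11b→b17/s1 VC-HIT; vc=[14,25,13]
#12 0x1ec→b30/s2 L1-HIT; vc=[14,25,13]
#13 0x1ec→b30/s2 L1-HIT; vc=[14,25,13]
#14 0x194→b25/s1 VC-HIT; vc=[14,17,13]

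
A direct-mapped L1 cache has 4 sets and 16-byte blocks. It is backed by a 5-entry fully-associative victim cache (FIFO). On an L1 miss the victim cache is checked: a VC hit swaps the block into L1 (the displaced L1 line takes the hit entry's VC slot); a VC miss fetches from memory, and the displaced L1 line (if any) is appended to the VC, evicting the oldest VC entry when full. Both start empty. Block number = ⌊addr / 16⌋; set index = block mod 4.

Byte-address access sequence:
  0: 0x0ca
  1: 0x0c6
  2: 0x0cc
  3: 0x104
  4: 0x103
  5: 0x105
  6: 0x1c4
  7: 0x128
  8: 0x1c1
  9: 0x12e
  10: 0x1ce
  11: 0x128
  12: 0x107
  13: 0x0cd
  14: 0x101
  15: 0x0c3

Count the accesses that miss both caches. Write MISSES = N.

MISSES = 4

  [0] addr=0xca blk=12 s=0: MISS | VC []
  [1] addr=0xc6 blk=12 s=0: L1-HIT | VC []
  [2] addr=0xcc blk=12 s=0: L1-HIT | VC []
  [3] addr=0x104 blk=16 s=0: MISS | VC [12]
  [4] addr=0x103 blk=16 s=0: L1-HIT | VC [12]
  [5] addr=0x105 blk=16 s=0: L1-HIT | VC [12]
  [6] addr=0x1c4 blk=28 s=0: MISS | VC [12, 16]
  [7] addr=0x128 blk=18 s=2: MISS | VC [12, 16]
  [8] addr=0x1c1 blk=28 s=0: L1-HIT | VC [12, 16]
  [9] addr=0x12e blk=18 s=2: L1-HIT | VC [12, 16]
  [10] addr=0x1ce blk=28 s=0: L1-HIT | VC [12, 16]
  [11] addr=0x128 blk=18 s=2: L1-HIT | VC [12, 16]
  [12] addr=0x107 blk=16 s=0: VC-HIT | VC [12, 28]
  [13] addr=0xcd blk=12 s=0: VC-HIT | VC [16, 28]
  [14] addr=0x101 blk=16 s=0: VC-HIT | VC [12, 28]
  [15] addr=0xc3 blk=12 s=0: VC-HIT | VC [16, 28]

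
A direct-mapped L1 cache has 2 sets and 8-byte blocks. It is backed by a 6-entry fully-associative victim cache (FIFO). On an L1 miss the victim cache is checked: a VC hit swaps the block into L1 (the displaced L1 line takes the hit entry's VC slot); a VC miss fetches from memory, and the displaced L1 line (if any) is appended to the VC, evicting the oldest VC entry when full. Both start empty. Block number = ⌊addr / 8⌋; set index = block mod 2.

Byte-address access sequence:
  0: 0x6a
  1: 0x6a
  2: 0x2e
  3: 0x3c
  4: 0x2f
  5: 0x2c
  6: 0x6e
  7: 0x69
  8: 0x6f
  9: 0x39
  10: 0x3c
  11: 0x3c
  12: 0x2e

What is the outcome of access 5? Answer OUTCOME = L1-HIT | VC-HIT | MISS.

0: 0x6a (blk 13, set 1) → MISS  vc=[]
1: 0x6a (blk 13, set 1) → L1-HIT  vc=[]
2: 0x2e (blk 5, set 1) → MISS  vc=[13]
3: 0x3c (blk 7, set 1) → MISS  vc=[13, 5]
4: 0x2f (blk 5, set 1) → VC-HIT  vc=[13, 7]
5: 0x2c (blk 5, set 1) → L1-HIT  vc=[13, 7]
6: 0x6e (blk 13, set 1) → VC-HIT  vc=[5, 7]
7: 0x69 (blk 13, set 1) → L1-HIT  vc=[5, 7]
8: 0x6f (blk 13, set 1) → L1-HIT  vc=[5, 7]
9: 0x39 (blk 7, set 1) → VC-HIT  vc=[5, 13]
10: 0x3c (blk 7, set 1) → L1-HIT  vc=[5, 13]
11: 0x3c (blk 7, set 1) → L1-HIT  vc=[5, 13]
12: 0x2e (blk 5, set 1) → VC-HIT  vc=[7, 13]

OUTCOME = L1-HIT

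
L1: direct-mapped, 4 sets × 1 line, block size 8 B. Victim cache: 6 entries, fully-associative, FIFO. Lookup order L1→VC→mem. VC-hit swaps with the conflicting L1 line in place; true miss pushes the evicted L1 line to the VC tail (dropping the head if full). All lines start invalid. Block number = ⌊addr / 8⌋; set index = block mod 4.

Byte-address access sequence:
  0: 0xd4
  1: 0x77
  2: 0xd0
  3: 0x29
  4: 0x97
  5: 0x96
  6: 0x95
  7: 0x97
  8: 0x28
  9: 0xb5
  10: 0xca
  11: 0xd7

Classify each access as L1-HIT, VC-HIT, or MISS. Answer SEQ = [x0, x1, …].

SEQ = [MISS, MISS, VC-HIT, MISS, MISS, L1-HIT, L1-HIT, L1-HIT, L1-HIT, MISS, MISS, VC-HIT]

0: 0xd4 (blk 26, set 2) → MISS  vc=[]
1: 0x77 (blk 14, set 2) → MISS  vc=[26]
2: 0xd0 (blk 26, set 2) → VC-HIT  vc=[14]
3: 0x29 (blk 5, set 1) → MISS  vc=[14]
4: 0x97 (blk 18, set 2) → MISS  vc=[14, 26]
5: 0x96 (blk 18, set 2) → L1-HIT  vc=[14, 26]
6: 0x95 (blk 18, set 2) → L1-HIT  vc=[14, 26]
7: 0x97 (blk 18, set 2) → L1-HIT  vc=[14, 26]
8: 0x28 (blk 5, set 1) → L1-HIT  vc=[14, 26]
9: 0xb5 (blk 22, set 2) → MISS  vc=[14, 26, 18]
10: 0xca (blk 25, set 1) → MISS  vc=[14, 26, 18, 5]
11: 0xd7 (blk 26, set 2) → VC-HIT  vc=[14, 22, 18, 5]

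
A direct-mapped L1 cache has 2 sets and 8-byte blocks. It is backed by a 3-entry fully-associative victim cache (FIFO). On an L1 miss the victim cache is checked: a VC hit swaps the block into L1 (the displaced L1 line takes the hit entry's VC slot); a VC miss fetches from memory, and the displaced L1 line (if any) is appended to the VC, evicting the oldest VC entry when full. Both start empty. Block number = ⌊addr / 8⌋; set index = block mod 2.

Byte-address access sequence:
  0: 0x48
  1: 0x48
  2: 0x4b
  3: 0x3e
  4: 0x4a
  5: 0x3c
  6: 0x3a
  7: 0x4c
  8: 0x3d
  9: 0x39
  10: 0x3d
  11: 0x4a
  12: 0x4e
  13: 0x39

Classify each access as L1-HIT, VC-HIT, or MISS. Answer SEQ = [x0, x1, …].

SEQ = [MISS, L1-HIT, L1-HIT, MISS, VC-HIT, VC-HIT, L1-HIT, VC-HIT, VC-HIT, L1-HIT, L1-HIT, VC-HIT, L1-HIT, VC-HIT]

0: 0x48 (blk 9, set 1) → MISS  vc=[]
1: 0x48 (blk 9, set 1) → L1-HIT  vc=[]
2: 0x4b (blk 9, set 1) → L1-HIT  vc=[]
3: 0x3e (blk 7, set 1) → MISS  vc=[9]
4: 0x4a (blk 9, set 1) → VC-HIT  vc=[7]
5: 0x3c (blk 7, set 1) → VC-HIT  vc=[9]
6: 0x3a (blk 7, set 1) → L1-HIT  vc=[9]
7: 0x4c (blk 9, set 1) → VC-HIT  vc=[7]
8: 0x3d (blk 7, set 1) → VC-HIT  vc=[9]
9: 0x39 (blk 7, set 1) → L1-HIT  vc=[9]
10: 0x3d (blk 7, set 1) → L1-HIT  vc=[9]
11: 0x4a (blk 9, set 1) → VC-HIT  vc=[7]
12: 0x4e (blk 9, set 1) → L1-HIT  vc=[7]
13: 0x39 (blk 7, set 1) → VC-HIT  vc=[9]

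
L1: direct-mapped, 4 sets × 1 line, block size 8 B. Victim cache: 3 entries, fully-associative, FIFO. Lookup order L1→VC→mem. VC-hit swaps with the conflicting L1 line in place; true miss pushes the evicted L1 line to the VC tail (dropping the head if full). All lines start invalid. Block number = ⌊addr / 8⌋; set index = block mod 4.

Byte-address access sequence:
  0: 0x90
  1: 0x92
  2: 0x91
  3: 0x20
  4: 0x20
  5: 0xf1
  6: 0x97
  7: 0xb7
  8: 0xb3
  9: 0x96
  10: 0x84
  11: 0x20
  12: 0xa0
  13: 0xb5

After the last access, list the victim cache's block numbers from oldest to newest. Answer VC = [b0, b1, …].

  [0] addr=0x90 blk=18 s=2: MISS | VC []
  [1] addr=0x92 blk=18 s=2: L1-HIT | VC []
  [2] addr=0x91 blk=18 s=2: L1-HIT | VC []
  [3] addr=0x20 blk=4 s=0: MISS | VC []
  [4] addr=0x20 blk=4 s=0: L1-HIT | VC []
  [5] addr=0xf1 blk=30 s=2: MISS | VC [18]
  [6] addr=0x97 blk=18 s=2: VC-HIT | VC [30]
  [7] addr=0xb7 blk=22 s=2: MISS | VC [30, 18]
  [8] addr=0xb3 blk=22 s=2: L1-HIT | VC [30, 18]
  [9] addr=0x96 blk=18 s=2: VC-HIT | VC [30, 22]
  [10] addr=0x84 blk=16 s=0: MISS | VC [30, 22, 4]
  [11] addr=0x20 blk=4 s=0: VC-HIT | VC [30, 22, 16]
  [12] addr=0xa0 blk=20 s=0: MISS | VC [22, 16, 4]
  [13] addr=0xb5 blk=22 s=2: VC-HIT | VC [18, 16, 4]

VC = [18, 16, 4]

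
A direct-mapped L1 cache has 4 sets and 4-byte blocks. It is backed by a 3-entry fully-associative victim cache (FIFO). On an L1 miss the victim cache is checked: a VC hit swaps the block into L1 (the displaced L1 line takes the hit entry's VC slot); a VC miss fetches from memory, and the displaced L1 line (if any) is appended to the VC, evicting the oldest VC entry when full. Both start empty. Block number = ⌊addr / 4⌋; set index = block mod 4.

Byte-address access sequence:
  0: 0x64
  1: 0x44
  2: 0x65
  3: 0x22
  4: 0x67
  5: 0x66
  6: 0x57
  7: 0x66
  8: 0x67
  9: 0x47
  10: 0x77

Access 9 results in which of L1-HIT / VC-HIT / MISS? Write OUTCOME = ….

OUTCOME = VC-HIT

  [0] addr=0x64 blk=25 s=1: MISS | VC []
  [1] addr=0x44 blk=17 s=1: MISS | VC [25]
  [2] addr=0x65 blk=25 s=1: VC-HIT | VC [17]
  [3] addr=0x22 blk=8 s=0: MISS | VC [17]
  [4] addr=0x67 blk=25 s=1: L1-HIT | VC [17]
  [5] addr=0x66 blk=25 s=1: L1-HIT | VC [17]
  [6] addr=0x57 blk=21 s=1: MISS | VC [17, 25]
  [7] addr=0x66 blk=25 s=1: VC-HIT | VC [17, 21]
  [8] addr=0x67 blk=25 s=1: L1-HIT | VC [17, 21]
  [9] addr=0x47 blk=17 s=1: VC-HIT | VC [25, 21]
  [10] addr=0x77 blk=29 s=1: MISS | VC [25, 21, 17]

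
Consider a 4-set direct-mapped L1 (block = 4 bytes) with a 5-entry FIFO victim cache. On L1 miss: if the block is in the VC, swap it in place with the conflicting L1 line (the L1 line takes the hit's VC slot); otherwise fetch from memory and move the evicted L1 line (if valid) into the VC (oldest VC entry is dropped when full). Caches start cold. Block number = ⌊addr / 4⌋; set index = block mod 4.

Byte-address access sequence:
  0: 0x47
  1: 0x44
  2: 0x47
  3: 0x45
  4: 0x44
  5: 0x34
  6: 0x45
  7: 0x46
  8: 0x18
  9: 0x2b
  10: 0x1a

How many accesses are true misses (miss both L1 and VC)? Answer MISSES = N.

#0 0x47→b17/s1 MISS; vc=[]
#1 0x44→b17/s1 L1-HIT; vc=[]
#2 0x47→b17/s1 L1-HIT; vc=[]
#3 0x45→b17/s1 L1-HIT; vc=[]
#4 0x44→b17/s1 L1-HIT; vc=[]
#5 0x34→b13/s1 MISS; vc=[17]
#6 0x45→b17/s1 VC-HIT; vc=[13]
#7 0x46→b17/s1 L1-HIT; vc=[13]
#8 0x18→b6/s2 MISS; vc=[13]
#9 0x2b→b10/s2 MISS; vc=[13,6]
#10 0x1a→b6/s2 VC-HIT; vc=[13,10]

MISSES = 4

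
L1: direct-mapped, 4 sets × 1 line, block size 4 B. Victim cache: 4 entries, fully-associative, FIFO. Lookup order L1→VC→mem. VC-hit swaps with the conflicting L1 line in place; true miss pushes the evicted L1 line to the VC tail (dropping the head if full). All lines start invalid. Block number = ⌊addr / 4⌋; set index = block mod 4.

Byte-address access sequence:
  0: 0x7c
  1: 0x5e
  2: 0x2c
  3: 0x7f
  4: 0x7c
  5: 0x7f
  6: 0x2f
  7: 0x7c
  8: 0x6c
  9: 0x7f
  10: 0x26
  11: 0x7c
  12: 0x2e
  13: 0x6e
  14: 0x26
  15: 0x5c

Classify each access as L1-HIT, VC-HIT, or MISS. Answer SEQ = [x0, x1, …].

#0 0x7c→b31/s3 MISS; vc=[]
#1 0x5e→b23/s3 MISS; vc=[31]
#2 0x2c→b11/s3 MISS; vc=[31,23]
#3 0x7f→b31/s3 VC-HIT; vc=[11,23]
#4 0x7c→b31/s3 L1-HIT; vc=[11,23]
#5 0x7f→b31/s3 L1-HIT; vc=[11,23]
#6 0x2f→b11/s3 VC-HIT; vc=[31,23]
#7 0x7c→b31/s3 VC-HIT; vc=[11,23]
#8 0x6c→b27/s3 MISS; vc=[11,23,31]
#9 0x7f→b31/s3 VC-HIT; vc=[11,23,27]
#10 0x26→b9/s1 MISS; vc=[11,23,27]
#11 0x7c→b31/s3 L1-HIT; vc=[11,23,27]
#12 0x2e→b11/s3 VC-HIT; vc=[31,23,27]
#13 0x6e→b27/s3 VC-HIT; vc=[31,23,11]
#14 0x26→b9/s1 L1-HIT; vc=[31,23,11]
#15 0x5c→b23/s3 VC-HIT; vc=[31,27,11]

SEQ = [MISS, MISS, MISS, VC-HIT, L1-HIT, L1-HIT, VC-HIT, VC-HIT, MISS, VC-HIT, MISS, L1-HIT, VC-HIT, VC-HIT, L1-HIT, VC-HIT]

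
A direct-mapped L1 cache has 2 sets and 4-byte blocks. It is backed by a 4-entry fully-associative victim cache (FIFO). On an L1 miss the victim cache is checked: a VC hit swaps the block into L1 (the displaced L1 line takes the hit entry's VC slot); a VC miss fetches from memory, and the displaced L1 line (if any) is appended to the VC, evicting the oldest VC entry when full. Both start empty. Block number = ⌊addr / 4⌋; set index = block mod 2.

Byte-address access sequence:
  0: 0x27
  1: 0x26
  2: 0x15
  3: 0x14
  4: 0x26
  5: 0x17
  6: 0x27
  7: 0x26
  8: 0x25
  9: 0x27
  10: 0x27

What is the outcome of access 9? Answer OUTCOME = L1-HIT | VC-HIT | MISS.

0: 0x27 (blk 9, set 1) → MISS  vc=[]
1: 0x26 (blk 9, set 1) → L1-HIT  vc=[]
2: 0x15 (blk 5, set 1) → MISS  vc=[9]
3: 0x14 (blk 5, set 1) → L1-HIT  vc=[9]
4: 0x26 (blk 9, set 1) → VC-HIT  vc=[5]
5: 0x17 (blk 5, set 1) → VC-HIT  vc=[9]
6: 0x27 (blk 9, set 1) → VC-HIT  vc=[5]
7: 0x26 (blk 9, set 1) → L1-HIT  vc=[5]
8: 0x25 (blk 9, set 1) → L1-HIT  vc=[5]
9: 0x27 (blk 9, set 1) → L1-HIT  vc=[5]
10: 0x27 (blk 9, set 1) → L1-HIT  vc=[5]

OUTCOME = L1-HIT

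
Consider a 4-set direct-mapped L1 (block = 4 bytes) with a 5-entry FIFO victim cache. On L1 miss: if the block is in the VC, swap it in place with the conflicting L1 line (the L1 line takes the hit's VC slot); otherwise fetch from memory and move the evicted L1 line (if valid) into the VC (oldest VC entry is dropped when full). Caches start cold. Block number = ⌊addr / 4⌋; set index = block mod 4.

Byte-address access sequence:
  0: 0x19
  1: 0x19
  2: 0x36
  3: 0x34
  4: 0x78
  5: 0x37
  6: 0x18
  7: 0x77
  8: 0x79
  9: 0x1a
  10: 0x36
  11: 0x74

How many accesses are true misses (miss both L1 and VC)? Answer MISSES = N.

#0 0x19→b6/s2 MISS; vc=[]
#1 0x19→b6/s2 L1-HIT; vc=[]
#2 0x36→b13/s1 MISS; vc=[]
#3 0x34→b13/s1 L1-HIT; vc=[]
#4 0x78→b30/s2 MISS; vc=[6]
#5 0x37→b13/s1 L1-HIT; vc=[6]
#6 0x18→b6/s2 VC-HIT; vc=[30]
#7 0x77→b29/s1 MISS; vc=[30,13]
#8 0x79→b30/s2 VC-HIT; vc=[6,13]
#9 0x1a→b6/s2 VC-HIT; vc=[30,13]
#10 0x36→b13/s1 VC-HIT; vc=[30,29]
#11 0x74→b29/s1 VC-HIT; vc=[30,13]

MISSES = 4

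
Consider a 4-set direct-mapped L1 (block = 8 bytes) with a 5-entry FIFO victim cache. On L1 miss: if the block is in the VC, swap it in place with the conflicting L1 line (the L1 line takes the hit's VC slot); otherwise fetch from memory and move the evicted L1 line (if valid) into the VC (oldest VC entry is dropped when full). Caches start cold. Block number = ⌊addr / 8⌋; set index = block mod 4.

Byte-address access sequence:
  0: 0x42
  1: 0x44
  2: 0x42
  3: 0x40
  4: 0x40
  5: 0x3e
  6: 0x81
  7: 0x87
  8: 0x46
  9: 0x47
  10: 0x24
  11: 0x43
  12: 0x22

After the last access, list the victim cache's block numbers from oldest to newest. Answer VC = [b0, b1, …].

#0 0x42→b8/s0 MISS; vc=[]
#1 0x44→b8/s0 L1-HIT; vc=[]
#2 0x42→b8/s0 L1-HIT; vc=[]
#3 0x40→b8/s0 L1-HIT; vc=[]
#4 0x40→b8/s0 L1-HIT; vc=[]
#5 0x3e→b7/s3 MISS; vc=[]
#6 0x81→b16/s0 MISS; vc=[8]
#7 0x87→b16/s0 L1-HIT; vc=[8]
#8 0x46→b8/s0 VC-HIT; vc=[16]
#9 0x47→b8/s0 L1-HIT; vc=[16]
#10 0x24→b4/s0 MISS; vc=[16,8]
#11 0x43→b8/s0 VC-HIT; vc=[16,4]
#12 0x22→b4/s0 VC-HIT; vc=[16,8]

VC = [16, 8]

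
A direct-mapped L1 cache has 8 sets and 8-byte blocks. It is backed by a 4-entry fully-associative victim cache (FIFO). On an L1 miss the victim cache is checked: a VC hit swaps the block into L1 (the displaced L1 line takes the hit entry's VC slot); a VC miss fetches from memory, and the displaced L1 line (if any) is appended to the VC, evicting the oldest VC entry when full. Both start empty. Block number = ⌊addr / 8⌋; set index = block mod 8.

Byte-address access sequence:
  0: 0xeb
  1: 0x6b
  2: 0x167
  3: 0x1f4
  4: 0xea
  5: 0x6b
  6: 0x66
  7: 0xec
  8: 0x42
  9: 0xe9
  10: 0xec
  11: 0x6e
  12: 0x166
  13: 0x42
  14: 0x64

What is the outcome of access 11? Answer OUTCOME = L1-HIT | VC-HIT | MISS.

0: 0xeb (blk 29, set 5) → MISS  vc=[]
1: 0x6b (blk 13, set 5) → MISS  vc=[29]
2: 0x167 (blk 44, set 4) → MISS  vc=[29]
3: 0x1f4 (blk 62, set 6) → MISS  vc=[29]
4: 0xea (blk 29, set 5) → VC-HIT  vc=[13]
5: 0x6b (blk 13, set 5) → VC-HIT  vc=[29]
6: 0x66 (blk 12, set 4) → MISS  vc=[29, 44]
7: 0xec (blk 29, set 5) → VC-HIT  vc=[13, 44]
8: 0x42 (blk 8, set 0) → MISS  vc=[13, 44]
9: 0xe9 (blk 29, set 5) → L1-HIT  vc=[13, 44]
10: 0xec (blk 29, set 5) → L1-HIT  vc=[13, 44]
11: 0x6e (blk 13, set 5) → VC-HIT  vc=[29, 44]
12: 0x166 (blk 44, set 4) → VC-HIT  vc=[29, 12]
13: 0x42 (blk 8, set 0) → L1-HIT  vc=[29, 12]
14: 0x64 (blk 12, set 4) → VC-HIT  vc=[29, 44]

OUTCOME = VC-HIT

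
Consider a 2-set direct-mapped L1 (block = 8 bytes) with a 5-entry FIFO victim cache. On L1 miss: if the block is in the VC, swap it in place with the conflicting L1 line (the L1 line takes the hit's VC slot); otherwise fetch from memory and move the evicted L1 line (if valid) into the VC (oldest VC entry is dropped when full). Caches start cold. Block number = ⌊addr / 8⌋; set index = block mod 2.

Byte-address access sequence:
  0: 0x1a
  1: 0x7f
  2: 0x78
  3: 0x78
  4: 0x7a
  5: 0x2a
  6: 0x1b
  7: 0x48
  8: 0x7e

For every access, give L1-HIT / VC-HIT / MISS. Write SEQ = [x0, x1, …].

  [0] addr=0x1a blk=3 s=1: MISS | VC []
  [1] addr=0x7f blk=15 s=1: MISS | VC [3]
  [2] addr=0x78 blk=15 s=1: L1-HIT | VC [3]
  [3] addr=0x78 blk=15 s=1: L1-HIT | VC [3]
  [4] addr=0x7a blk=15 s=1: L1-HIT | VC [3]
  [5] addr=0x2a blk=5 s=1: MISS | VC [3, 15]
  [6] addr=0x1b blk=3 s=1: VC-HIT | VC [5, 15]
  [7] addr=0x48 blk=9 s=1: MISS | VC [5, 15, 3]
  [8] addr=0x7e blk=15 s=1: VC-HIT | VC [5, 9, 3]

SEQ = [MISS, MISS, L1-HIT, L1-HIT, L1-HIT, MISS, VC-HIT, MISS, VC-HIT]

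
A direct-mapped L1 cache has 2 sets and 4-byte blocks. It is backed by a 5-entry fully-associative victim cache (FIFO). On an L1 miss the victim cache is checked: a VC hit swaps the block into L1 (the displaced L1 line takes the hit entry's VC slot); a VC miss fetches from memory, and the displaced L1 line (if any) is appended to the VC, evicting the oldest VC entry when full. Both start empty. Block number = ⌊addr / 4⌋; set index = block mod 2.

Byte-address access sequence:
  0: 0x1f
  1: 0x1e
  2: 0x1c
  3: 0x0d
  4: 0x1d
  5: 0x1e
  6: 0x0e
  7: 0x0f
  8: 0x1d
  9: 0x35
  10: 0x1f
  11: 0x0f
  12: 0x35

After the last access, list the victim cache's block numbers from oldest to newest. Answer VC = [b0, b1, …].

VC = [7, 3]

  [0] addr=0x1f blk=7 s=1: MISS | VC []
  [1] addr=0x1e blk=7 s=1: L1-HIT | VC []
  [2] addr=0x1c blk=7 s=1: L1-HIT | VC []
  [3] addr=0xd blk=3 s=1: MISS | VC [7]
  [4] addr=0x1d blk=7 s=1: VC-HIT | VC [3]
  [5] addr=0x1e blk=7 s=1: L1-HIT | VC [3]
  [6] addr=0xe blk=3 s=1: VC-HIT | VC [7]
  [7] addr=0xf blk=3 s=1: L1-HIT | VC [7]
  [8] addr=0x1d blk=7 s=1: VC-HIT | VC [3]
  [9] addr=0x35 blk=13 s=1: MISS | VC [3, 7]
  [10] addr=0x1f blk=7 s=1: VC-HIT | VC [3, 13]
  [11] addr=0xf blk=3 s=1: VC-HIT | VC [7, 13]
  [12] addr=0x35 blk=13 s=1: VC-HIT | VC [7, 3]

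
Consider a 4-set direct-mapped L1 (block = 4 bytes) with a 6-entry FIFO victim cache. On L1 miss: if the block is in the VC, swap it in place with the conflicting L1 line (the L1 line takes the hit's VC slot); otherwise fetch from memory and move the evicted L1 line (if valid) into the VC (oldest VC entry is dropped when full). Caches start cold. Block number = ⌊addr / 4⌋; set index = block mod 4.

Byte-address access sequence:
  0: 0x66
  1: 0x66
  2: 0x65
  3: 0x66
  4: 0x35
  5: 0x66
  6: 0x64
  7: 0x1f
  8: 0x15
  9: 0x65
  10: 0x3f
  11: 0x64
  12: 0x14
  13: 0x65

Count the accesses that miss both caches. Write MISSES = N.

  [0] addr=0x66 blk=25 s=1: MISS | VC []
  [1] addr=0x66 blk=25 s=1: L1-HIT | VC []
  [2] addr=0x65 blk=25 s=1: L1-HIT | VC []
  [3] addr=0x66 blk=25 s=1: L1-HIT | VC []
  [4] addr=0x35 blk=13 s=1: MISS | VC [25]
  [5] addr=0x66 blk=25 s=1: VC-HIT | VC [13]
  [6] addr=0x64 blk=25 s=1: L1-HIT | VC [13]
  [7] addr=0x1f blk=7 s=3: MISS | VC [13]
  [8] addr=0x15 blk=5 s=1: MISS | VC [13, 25]
  [9] addr=0x65 blk=25 s=1: VC-HIT | VC [13, 5]
  [10] addr=0x3f blk=15 s=3: MISS | VC [13, 5, 7]
  [11] addr=0x64 blk=25 s=1: L1-HIT | VC [13, 5, 7]
  [12] addr=0x14 blk=5 s=1: VC-HIT | VC [13, 25, 7]
  [13] addr=0x65 blk=25 s=1: VC-HIT | VC [13, 5, 7]

MISSES = 5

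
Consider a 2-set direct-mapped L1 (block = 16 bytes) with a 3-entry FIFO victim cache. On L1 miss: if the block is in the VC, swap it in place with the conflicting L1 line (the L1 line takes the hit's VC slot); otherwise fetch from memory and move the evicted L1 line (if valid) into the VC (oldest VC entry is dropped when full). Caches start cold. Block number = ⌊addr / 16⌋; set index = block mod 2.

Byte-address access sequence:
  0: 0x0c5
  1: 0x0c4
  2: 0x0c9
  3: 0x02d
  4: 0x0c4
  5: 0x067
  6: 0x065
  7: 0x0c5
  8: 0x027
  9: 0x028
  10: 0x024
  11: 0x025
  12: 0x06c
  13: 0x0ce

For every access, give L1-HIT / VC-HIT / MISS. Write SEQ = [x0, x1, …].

SEQ = [MISS, L1-HIT, L1-HIT, MISS, VC-HIT, MISS, L1-HIT, VC-HIT, VC-HIT, L1-HIT, L1-HIT, L1-HIT, VC-HIT, VC-HIT]

#0 0xc5→b12/s0 MISS; vc=[]
#1 0xc4→b12/s0 L1-HIT; vc=[]
#2 0xc9→b12/s0 L1-HIT; vc=[]
#3 0x2d→b2/s0 MISS; vc=[12]
#4 0xc4→b12/s0 VC-HIT; vc=[2]
#5 0x67→b6/s0 MISS; vc=[2,12]
#6 0x65→b6/s0 L1-HIT; vc=[2,12]
#7 0xc5→b12/s0 VC-HIT; vc=[2,6]
#8 0x27→b2/s0 VC-HIT; vc=[12,6]
#9 0x28→b2/s0 L1-HIT; vc=[12,6]
#10 0x24→b2/s0 L1-HIT; vc=[12,6]
#11 0x25→b2/s0 L1-HIT; vc=[12,6]
#12 0x6c→b6/s0 VC-HIT; vc=[12,2]
#13 0xce→b12/s0 VC-HIT; vc=[6,2]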